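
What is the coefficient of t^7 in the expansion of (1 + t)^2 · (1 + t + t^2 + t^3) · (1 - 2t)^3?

-12

(1 + t)^2 has coefficients 1,2,1 for degrees 0…2.
(1 + t + t^2 + t^3) has coefficients 1,1,1,1,0,0,0,0 for degrees 0…7.
Finally multiplying by (1 - 2t)^3, the product of all factors after the first has coefficients 1,-5,7,-1,-2,4,-8,0 for degrees 0…7.
[t^7] = 1·0 + 2·(-8) + 1·4 = -12.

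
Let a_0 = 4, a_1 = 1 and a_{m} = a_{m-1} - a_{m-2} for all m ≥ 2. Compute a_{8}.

-3

The ordinary generating function has denominator 1 - x + x^2.
Iterating the recurrence: a_0,…,a_{8} = 4, 1, -3, -4, -1, 3, 4, 1, -3.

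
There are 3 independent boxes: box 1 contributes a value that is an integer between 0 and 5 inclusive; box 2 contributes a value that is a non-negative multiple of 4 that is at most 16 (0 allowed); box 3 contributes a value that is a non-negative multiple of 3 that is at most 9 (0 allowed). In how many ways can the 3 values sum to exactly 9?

The generating function for the choices is (1 + y + y^2 + y^3 + y^4 + y^5)·(1 + y^4 + y^8 + y^12 + y^16)·(1 + y^3 + y^6 + y^9); the count is [y^9].
(1 + y + y^2 + y^3 + y^4 + y^5) has coefficients 1,1,1,1,1,1 for degrees 0…5.
(1 + y^4 + y^8 + y^12 + y^16) has coefficients 1,0,0,0,1,0,0,0,1,0 for degrees 0…9.
Finally multiplying by (1 + y^3 + y^6 + y^9), the product of all factors after the first has coefficients 1,0,0,1,1,0,1,1,1,1 for degrees 0…9.
[y^9] = 1·1 + 1·1 + 1·1 + 1·1 + 1·0 + 1·1 = 5.

5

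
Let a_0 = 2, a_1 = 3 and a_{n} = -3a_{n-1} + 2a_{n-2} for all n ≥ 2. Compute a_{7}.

3309

The ordinary generating function has denominator 1 + 3q - 2q^2.
Iterating the recurrence: a_0,…,a_{7} = 2, 3, -5, 21, -73, 261, -929, 3309.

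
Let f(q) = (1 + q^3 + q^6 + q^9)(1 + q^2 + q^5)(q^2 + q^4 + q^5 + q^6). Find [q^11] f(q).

(1 + q^3 + q^6 + q^9) has coefficients 1,0,0,1,0,0,1,0,0,1 for degrees 0…9.
(1 + q^2 + q^5) has coefficients 1,0,1,0,0,1,0,0,0,0,0,0 for degrees 0…11.
Finally multiplying by (q^2 + q^4 + q^5 + q^6), the product of all factors after the first has coefficients 0,0,1,0,2,1,2,2,1,1,1,1 for degrees 0…11.
[q^11] = 1·1 + 1·1 + 1·1 + 1·1 = 4.

4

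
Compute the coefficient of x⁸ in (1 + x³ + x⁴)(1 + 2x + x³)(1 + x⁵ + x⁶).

2

(1 + x³ + x⁴) has coefficients 1,0,0,1,1 for degrees 0…4.
(1 + 2x + x³) has coefficients 1,2,0,1,0,0,0,0,0 for degrees 0…8.
Finally multiplying by (1 + x⁵ + x⁶), the product of all factors after the first has coefficients 1,2,0,1,0,1,3,2,1 for degrees 0…8.
[x⁸] = 1·1 + 1·1 + 1·0 = 2.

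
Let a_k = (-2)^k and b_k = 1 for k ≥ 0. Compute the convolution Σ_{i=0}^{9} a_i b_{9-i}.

-341

This is [x^9] in the product of the two ordinary generating functions.
Σ = 1·1 − 2·1 + 4·1 − 8·1 + 16·1 − 32·1 + 64·1 − 128·1 + 256·1 − 512·1 = -341.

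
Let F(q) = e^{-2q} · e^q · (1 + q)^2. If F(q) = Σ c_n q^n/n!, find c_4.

5

The EGF product rule gives c_4 = Σ_{k_1+k_2+k_3=4} C(4; k_1,k_2,k_3) · ∏ g_i(k_i), where e^{-2q} gives (-2)^k; e^q gives (1)^k; (1+q)^2 gives the falling factorial (2)_k.
g_1(k) for k = 0…4: 1, -2, 4, -8, 16.
g_2(k) for k = 0…4: 1, 1, 1, 1, 1.
g_3(k) for k = 0…4: 1, 2, 2, 0, 0.
First combine the last two factors: h(k) = Σ_j C(k,j)·g_2(j)·g_3(k−j) for k = 0…4: 1, 3, 7, 13, 21.
c_4 = Σ_k C(4,k)·g_1(k)·h(4−k) = 1·1·21 + 4·(-2)·13 + 6·4·7 + 4·(-8)·3 + 1·16·1 = 21 − 104 + 168 − 96 + 16 = 5.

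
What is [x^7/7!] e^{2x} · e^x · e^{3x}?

279936

The EGF product rule gives c_7 = Σ_{k_1+k_2+k_3=7} C(7; k_1,k_2,k_3) · ∏ g_i(k_i), where e^{2x} gives (2)^k; e^x gives (1)^k; e^{3x} gives (3)^k.
g_1(k) for k = 0…7: 1, 2, 4, 8, 16, 32, 64, 128.
g_2(k) for k = 0…7: 1, 1, 1, 1, 1, 1, 1, 1.
g_3(k) for k = 0…7: 1, 3, 9, 27, 81, 243, 729, 2187.
First combine the last two factors: h(k) = Σ_j C(k,j)·g_2(j)·g_3(k−j) for k = 0…7: 1, 4, 16, 64, 256, 1024, 4096, 16384.
c_7 = Σ_k C(7,k)·g_1(k)·h(7−k) = 1·1·16384 + 7·2·4096 + 21·4·1024 + 35·8·256 + 35·16·64 + 21·32·16 + 7·64·4 + 1·128·1 = 16384 + 57344 + 86016 + 71680 + 35840 + 10752 + 1792 + 128 = 279936.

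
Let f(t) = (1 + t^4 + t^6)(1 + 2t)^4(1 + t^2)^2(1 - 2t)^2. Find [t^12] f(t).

140

(1 + t^4 + t^6) has coefficients 1,0,0,0,1,0,1 for degrees 0…6.
(1 + 2t)^4 has coefficients 1,8,24,32,16,0,0,0,0,0,0,0,0 for degrees 0…12.
Multiplying by (1 + t^2)^2 gives running coefficients 1,8,26,48,65,72,56,32,16,0,0,0,0 for degrees 0…12.
Finally multiplying by (1 - 2t)^2, the product of all factors after the first has coefficients 1,4,-2,-24,-23,4,28,96,112,64,64,0,0 for degrees 0…12.
[t^12] = 1·0 + 1·112 + 1·28 = 140.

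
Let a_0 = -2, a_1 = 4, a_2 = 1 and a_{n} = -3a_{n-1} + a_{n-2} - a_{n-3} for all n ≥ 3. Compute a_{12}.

The ordinary generating function has denominator 1 + 3y - y^2 + y^3.
Iterating the recurrence: a_0,…,a_{12} = -2, 4, 1, 3, -12, 38, -129, 437, -1478, 5000, -16915, 57223, -193584.

-193584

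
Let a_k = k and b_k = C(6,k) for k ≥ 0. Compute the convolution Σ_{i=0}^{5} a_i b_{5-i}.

The convolution is the t^5 coefficient of A(t)B(t).
Σ = 0·6 + 1·15 + 2·20 + 3·15 + 4·6 + 5·1 = 129.

129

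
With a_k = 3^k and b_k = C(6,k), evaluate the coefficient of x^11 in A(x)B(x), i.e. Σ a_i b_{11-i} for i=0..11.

995328

Write out a_i and b_{11-i} for i = 0,…,11 and sum the products.
Σ = 1·0 + 3·0 + 9·0 + 27·0 + 81·0 + 243·1 + 729·6 + 2187·15 + 6561·20 + 19683·15 + 59049·6 + 177147·1 = 995328.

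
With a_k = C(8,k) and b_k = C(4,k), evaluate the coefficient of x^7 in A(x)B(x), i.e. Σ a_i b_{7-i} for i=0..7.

This is [x^7] in the product of the two ordinary generating functions.
Σ = 1·0 + 8·0 + 28·0 + 56·1 + 70·4 + 56·6 + 28·4 + 8·1 = 792.

792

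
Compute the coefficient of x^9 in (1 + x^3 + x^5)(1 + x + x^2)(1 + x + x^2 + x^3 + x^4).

(1 + x^3 + x^5) has coefficients 1,0,0,1,0,1 for degrees 0…5.
(1 + x + x^2) has coefficients 1,1,1,0,0,0,0,0,0,0 for degrees 0…9.
Finally multiplying by (1 + x + x^2 + x^3 + x^4), the product of all factors after the first has coefficients 1,2,3,3,3,2,1,0,0,0 for degrees 0…9.
[x^9] = 1·0 + 1·1 + 1·3 = 4.

4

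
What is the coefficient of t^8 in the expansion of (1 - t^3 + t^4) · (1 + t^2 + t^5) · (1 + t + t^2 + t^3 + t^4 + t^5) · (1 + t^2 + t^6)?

4

(1 - t^3 + t^4) has coefficients 1,0,0,-1,1 for degrees 0…4.
(1 + t^2 + t^5) has coefficients 1,0,1,0,0,1,0,0,0 for degrees 0…8.
Multiplying by (1 + t + t^2 + t^3 + t^4 + t^5) gives running coefficients 1,1,2,2,2,3,2,2,1 for degrees 0…8.
Finally multiplying by (1 + t^2 + t^6), the product of all factors after the first has coefficients 1,1,3,3,4,5,5,6,5 for degrees 0…8.
[t^8] = 1·5 − 1·5 + 1·4 = 4.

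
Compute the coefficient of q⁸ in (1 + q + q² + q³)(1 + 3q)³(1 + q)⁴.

441

(1 + q + q² + q³) has coefficients 1,1,1,1 for degrees 0…3.
(1 + 3q)³ has coefficients 1,9,27,27,0,0,0,0,0 for degrees 0…8.
Finally multiplying by (1 + q)⁴, the product of all factors after the first has coefficients 1,13,69,193,307,279,135,27,0 for degrees 0…8.
[q⁸] = 1·0 + 1·27 + 1·135 + 1·279 = 441.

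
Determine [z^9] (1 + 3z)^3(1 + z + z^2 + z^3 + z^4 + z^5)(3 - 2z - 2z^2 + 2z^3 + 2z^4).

92

(1 + 3z)^3 has coefficients 1,9,27,27 for degrees 0…3.
(1 + z + z^2 + z^3 + z^4 + z^5) has coefficients 1,1,1,1,1,1,0,0,0,0 for degrees 0…9.
Finally multiplying by (3 - 2z - 2z^2 + 2z^3 + 2z^4), the product of all factors after the first has coefficients 3,1,-1,1,3,3,0,2,4,2 for degrees 0…9.
[z^9] = 1·2 + 9·4 + 27·2 + 27·0 = 92.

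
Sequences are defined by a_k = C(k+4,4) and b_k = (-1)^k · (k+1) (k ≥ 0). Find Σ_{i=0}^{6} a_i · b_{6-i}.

The convolution is the t^6 coefficient of A(t)B(t).
Σ = 1·7 + 5·(-6) + 15·5 + 35·(-4) + 70·3 + 126·(-2) + 210·1 = 80.

80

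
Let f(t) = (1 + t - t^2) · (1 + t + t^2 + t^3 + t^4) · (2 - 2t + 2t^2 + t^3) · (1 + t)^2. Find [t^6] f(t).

7

(1 + t - t^2) has coefficients 1,1,-1 for degrees 0…2.
(1 + t + t^2 + t^3 + t^4) has coefficients 1,1,1,1,1,0,0 for degrees 0…6.
Multiplying by (2 - 2t + 2t^2 + t^3) gives running coefficients 2,0,2,3,3,1,3 for degrees 0…6.
Finally multiplying by (1 + t)^2, the product of all factors after the first has coefficients 2,4,4,7,11,10,8 for degrees 0…6.
[t^6] = 1·8 + 1·10 − 1·11 = 7.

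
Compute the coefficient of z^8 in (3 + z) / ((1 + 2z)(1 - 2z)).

Partial fractions give a closed form: a_n = (5/4)·(-2)^n + (7/4)·2^n.
At n = 8: a_8 = 768.

768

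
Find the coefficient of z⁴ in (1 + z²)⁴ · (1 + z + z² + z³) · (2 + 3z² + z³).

(1 + z²)⁴ has coefficients 1,0,4,0,6 for degrees 0…4.
(1 + z + z² + z³) has coefficients 1,1,1,1,0 for degrees 0…4.
Finally multiplying by (2 + 3z² + z³), the product of all factors after the first has coefficients 2,2,5,6,4 for degrees 0…4.
[z⁴] = 1·4 + 4·5 + 6·2 = 36.

36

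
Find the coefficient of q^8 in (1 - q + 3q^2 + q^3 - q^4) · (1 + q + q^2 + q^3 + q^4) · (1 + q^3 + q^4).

(1 - q + 3q^2 + q^3 - q^4) has coefficients 1,-1,3,1,-1 for degrees 0…4.
(1 + q + q^2 + q^3 + q^4) has coefficients 1,1,1,1,1,0,0,0,0 for degrees 0…8.
Finally multiplying by (1 + q^3 + q^4), the product of all factors after the first has coefficients 1,1,1,2,3,2,2,2,1 for degrees 0…8.
[q^8] = 1·1 − 1·2 + 3·2 + 1·2 − 1·3 = 4.

4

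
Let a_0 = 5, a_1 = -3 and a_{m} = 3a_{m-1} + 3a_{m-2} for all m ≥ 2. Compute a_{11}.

485514

The ordinary generating function has denominator 1 - 3z - 3z^2.
Iterating the recurrence: a_0,…,a_{11} = 5, -3, 6, 9, 45, 162, 621, 2349, 8910, 33777, 128061, 485514.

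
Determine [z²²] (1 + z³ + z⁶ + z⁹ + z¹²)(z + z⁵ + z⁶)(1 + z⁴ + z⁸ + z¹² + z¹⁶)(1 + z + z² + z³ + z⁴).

18

(1 + z³ + z⁶ + z⁹ + z¹²) has coefficients 1,0,0,1,0,0,1,0,0,1,0,0,1 for degrees 0…12.
(z + z⁵ + z⁶) has coefficients 0,1,0,0,0,1,1,0,0,0,0,0,0,0,0,0,0,0,0,0,0,0,0 for degrees 0…22.
Multiplying by (1 + z⁴ + z⁸ + z¹² + z¹⁶) gives running coefficients 0,1,0,0,0,2,1,0,0,2,1,0,0,2,1,0,0,2,1,0,0,1,1 for degrees 0…22.
Finally multiplying by (1 + z + z² + z³ + z⁴), the product of all factors after the first has coefficients 0,1,1,1,1,3,3,3,3,5,4,3,3,5,4,3,3,5,4,3,3,4,3 for degrees 0…22.
[z²²] = 1·3 + 1·3 + 1·3 + 1·5 + 1·4 = 18.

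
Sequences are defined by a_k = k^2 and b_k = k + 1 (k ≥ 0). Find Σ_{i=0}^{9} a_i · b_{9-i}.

Write out a_i and b_{9-i} for i = 0,…,9 and sum the products.
Σ = 0·10 + 1·9 + 4·8 + 9·7 + 16·6 + 25·5 + 36·4 + 49·3 + 64·2 + 81·1 = 825.

825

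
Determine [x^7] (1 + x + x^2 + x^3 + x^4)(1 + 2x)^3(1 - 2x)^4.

40

(1 + x + x^2 + x^3 + x^4) has coefficients 1,1,1,1,1 for degrees 0…4.
(1 + 2x)^3 has coefficients 1,6,12,8,0,0,0,0 for degrees 0…7.
Finally multiplying by (1 - 2x)^4, the product of all factors after the first has coefficients 1,-2,-12,24,48,-96,-64,128 for degrees 0…7.
[x^7] = 1·128 + 1·(-64) + 1·(-96) + 1·48 + 1·24 = 40.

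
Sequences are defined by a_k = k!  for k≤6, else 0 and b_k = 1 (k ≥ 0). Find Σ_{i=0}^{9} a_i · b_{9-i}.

874

The convolution is the x^9 coefficient of A(x)B(x).
Σ = 1·1 + 1·1 + 2·1 + 6·1 + 24·1 + 120·1 + 720·1 + 0·1 + 0·1 + 0·1 = 874.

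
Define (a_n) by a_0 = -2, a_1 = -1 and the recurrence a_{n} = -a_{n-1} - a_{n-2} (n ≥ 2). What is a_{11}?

The ordinary generating function has denominator 1 + q + q^2.
Iterating the recurrence: a_0,…,a_{11} = -2, -1, 3, -2, -1, 3, -2, -1, 3, -2, -1, 3.

3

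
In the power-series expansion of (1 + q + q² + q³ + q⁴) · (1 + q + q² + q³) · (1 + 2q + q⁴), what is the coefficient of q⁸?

(1 + q + q² + q³ + q⁴) has coefficients 1,1,1,1,1 for degrees 0…4.
(1 + q + q² + q³) has coefficients 1,1,1,1,0,0,0,0,0 for degrees 0…8.
Finally multiplying by (1 + 2q + q⁴), the product of all factors after the first has coefficients 1,3,3,3,3,1,1,1,0 for degrees 0…8.
[q⁸] = 1·0 + 1·1 + 1·1 + 1·1 + 1·3 = 6.

6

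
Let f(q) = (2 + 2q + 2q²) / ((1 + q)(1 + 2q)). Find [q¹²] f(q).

The denominator gives the recurrence a_n = −3a_(n−1) − 2a_(n−2) for n ≥ 3; the numerator fixes a_0 = 2, a_1 = -4, a_2 = 10.
Iterating: 2, -4, 10, -22, 46, -94, 190, -382, 766, -1534, 3070, -6142, 12286, so a_12 = 12286.

12286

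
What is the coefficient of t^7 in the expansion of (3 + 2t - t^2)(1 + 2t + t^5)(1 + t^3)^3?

23

(3 + 2t - t^2) has coefficients 3,2,-1 for degrees 0…2.
(1 + 2t + t^5) has coefficients 1,2,0,0,0,1,0,0 for degrees 0…7.
Finally multiplying by (1 + t^3)^3, the product of all factors after the first has coefficients 1,2,0,3,6,1,3,6 for degrees 0…7.
[t^7] = 3·6 + 2·3 − 1·1 = 23.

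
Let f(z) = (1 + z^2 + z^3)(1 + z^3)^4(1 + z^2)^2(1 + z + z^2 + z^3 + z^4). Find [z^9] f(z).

78

(1 + z^2 + z^3) has coefficients 1,0,1,1 for degrees 0…3.
(1 + z^3)^4 has coefficients 1,0,0,4,0,0,6,0,0,4 for degrees 0…9.
Multiplying by (1 + z^2)^2 gives running coefficients 1,0,2,4,1,8,6,4,12,4 for degrees 0…9.
Finally multiplying by (1 + z + z^2 + z^3 + z^4), the product of all factors after the first has coefficients 1,1,3,7,8,15,21,23,31,34 for degrees 0…9.
[z^9] = 1·34 + 1·23 + 1·21 = 78.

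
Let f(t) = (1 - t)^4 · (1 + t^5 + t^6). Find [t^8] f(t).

2

(1 - t)^4 has coefficients 1,-4,6,-4,1 for degrees 0…4.
(1 + t^5 + t^6) has coefficients 1,0,0,0,0,1,1,0,0 for degrees 0…8.
[t^8] = 1·0 − 4·0 + 6·1 − 4·1 + 1·0 = 2.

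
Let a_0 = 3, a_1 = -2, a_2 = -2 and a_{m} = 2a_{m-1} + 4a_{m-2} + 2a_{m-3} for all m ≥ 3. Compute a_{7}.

The ordinary generating function has denominator 1 - 2z - 4z^2 - 2z^3.
Iterating the recurrence: a_0,…,a_{7} = 3, -2, -2, -6, -24, -76, -260, -872.

-872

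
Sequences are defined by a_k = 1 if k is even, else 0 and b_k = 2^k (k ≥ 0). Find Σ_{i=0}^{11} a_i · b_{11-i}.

Write out a_i and b_{11-i} for i = 0,…,11 and sum the products.
Σ = 1·2048 + 0·1024 + 1·512 + 0·256 + 1·128 + 0·64 + 1·32 + 0·16 + 1·8 + 0·4 + 1·2 + 0·1 = 2730.

2730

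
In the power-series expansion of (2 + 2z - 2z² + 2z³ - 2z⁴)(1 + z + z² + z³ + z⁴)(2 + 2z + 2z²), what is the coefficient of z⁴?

(2 + 2z - 2z² + 2z³ - 2z⁴) has coefficients 2,2,-2,2,-2 for degrees 0…4.
(1 + z + z² + z³ + z⁴) has coefficients 1,1,1,1,1 for degrees 0…4.
Finally multiplying by (2 + 2z + 2z²), the product of all factors after the first has coefficients 2,4,6,6,6 for degrees 0…4.
[z⁴] = 2·6 + 2·6 − 2·6 + 2·4 − 2·2 = 16.

16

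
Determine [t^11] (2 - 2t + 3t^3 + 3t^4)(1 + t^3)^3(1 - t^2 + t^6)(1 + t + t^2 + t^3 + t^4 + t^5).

16

(2 - 2t + 3t^3 + 3t^4) has coefficients 2,-2,0,3,3 for degrees 0…4.
(1 + t^3)^3 has coefficients 1,0,0,3,0,0,3,0,0,1,0,0 for degrees 0…11.
Multiplying by (1 - t^2 + t^6) gives running coefficients 1,0,-1,3,0,-3,4,0,-3,4,0,-1 for degrees 0…11.
Finally multiplying by (1 + t + t^2 + t^3 + t^4 + t^5), the product of all factors after the first has coefficients 1,1,0,3,3,0,3,3,1,2,2,4 for degrees 0…11.
[t^11] = 2·4 − 2·2 + 3·1 + 3·3 = 16.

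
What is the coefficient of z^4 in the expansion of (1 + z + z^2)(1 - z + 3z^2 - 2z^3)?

1

(1 + z + z^2) has coefficients 1,1,1 for degrees 0…2.
(1 - z + 3z^2 - 2z^3) has coefficients 1,-1,3,-2,0 for degrees 0…4.
[z^4] = 1·0 + 1·(-2) + 1·3 = 1.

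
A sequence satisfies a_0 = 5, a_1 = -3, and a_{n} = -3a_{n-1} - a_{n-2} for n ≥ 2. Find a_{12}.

The ordinary generating function has denominator 1 + 3z + z^2.
Iterating the recurrence: a_0,…,a_{12} = 5, -3, 4, -9, 23, -60, 157, -411, 1076, -2817, 7375, -19308, 50549.

50549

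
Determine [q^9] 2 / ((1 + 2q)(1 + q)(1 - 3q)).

The denominator gives the recurrence a_n = 7a_(n−2) + 6a_(n−3) for n ≥ 3; the numerator fixes a_0 = 2, a_1 = 0, a_2 = 14.
Iterating: 2, 0, 14, 12, 98, 168, 758, 1764, 6314, 16896, so a_9 = 16896.

16896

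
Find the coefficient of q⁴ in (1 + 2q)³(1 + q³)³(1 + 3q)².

192

(1 + 2q)³ has coefficients 1,6,12,8 for degrees 0…3.
(1 + q³)³ has coefficients 1,0,0,3,0 for degrees 0…4.
Finally multiplying by (1 + 3q)², the product of all factors after the first has coefficients 1,6,9,3,18 for degrees 0…4.
[q⁴] = 1·18 + 6·3 + 12·9 + 8·6 = 192.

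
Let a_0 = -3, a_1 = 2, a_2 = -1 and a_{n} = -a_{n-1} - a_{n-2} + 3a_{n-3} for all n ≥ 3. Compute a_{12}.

The ordinary generating function has denominator 1 + t + t^2 - 3t^3.
Iterating the recurrence: a_0,…,a_{12} = -3, 2, -1, -10, 17, -10, -37, 98, -91, -118, 503, -658, -199.

-199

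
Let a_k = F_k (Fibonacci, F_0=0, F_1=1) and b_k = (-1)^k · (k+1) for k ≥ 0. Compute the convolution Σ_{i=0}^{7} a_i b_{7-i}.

Write out a_i and b_{7-i} for i = 0,…,7 and sum the products.
Σ = 0·(-8) + 1·7 + 1·(-6) + 2·5 + 3·(-4) + 5·3 + 8·(-2) + 13·1 = 11.

11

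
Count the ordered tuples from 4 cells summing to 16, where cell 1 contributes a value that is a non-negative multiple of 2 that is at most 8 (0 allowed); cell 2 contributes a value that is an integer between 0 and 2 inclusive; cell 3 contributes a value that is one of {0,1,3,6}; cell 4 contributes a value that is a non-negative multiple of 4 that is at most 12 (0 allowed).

The generating function for the choices is (1 + z² + z⁴ + z⁶ + z⁸)·(1 + z + z²)·(1 + z + z³ + z⁶)·(1 + z⁴ + z⁸ + z¹²); the count is [z¹⁶].
(1 + z² + z⁴ + z⁶ + z⁸) has coefficients 1,0,1,0,1,0,1,0,1 for degrees 0…8.
(1 + z + z²) has coefficients 1,1,1,0,0,0,0,0,0,0,0,0,0,0,0,0,0 for degrees 0…16.
Multiplying by (1 + z + z³ + z⁶) gives running coefficients 1,2,2,2,1,1,1,1,1,0,0,0,0,0,0,0,0 for degrees 0…16.
Finally multiplying by (1 + z⁴ + z⁸ + z¹²), the product of all factors after the first has coefficients 1,2,2,2,2,3,3,3,3,3,3,3,3,3,3,3,2 for degrees 0…16.
[z¹⁶] = 1·2 + 1·3 + 1·3 + 1·3 + 1·3 = 14.

14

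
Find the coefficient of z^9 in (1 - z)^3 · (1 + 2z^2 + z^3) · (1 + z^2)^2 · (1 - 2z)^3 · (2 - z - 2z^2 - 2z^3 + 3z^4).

(1 - z)^3 has coefficients 1,-3,3,-1 for degrees 0…3.
(1 + 2z^2 + z^3) has coefficients 1,0,2,1,0,0,0,0,0,0 for degrees 0…9.
Multiplying by (1 + z^2)^2 gives running coefficients 1,0,4,1,5,2,2,1,0,0 for degrees 0…9.
Multiplying by (1 - 2z)^3 gives running coefficients 1,-6,16,-31,47,-48,42,-27,2,-4 for degrees 0…9.
Finally multiplying by (2 - z - 2z^2 - 2z^3 + 3z^4), the product of all factors after the first has coefficients 2,-13,36,-68,108,-131,148,-187,184,-184 for degrees 0…9.
[z^9] = 1·(-184) − 3·184 + 3·(-187) − 1·148 = -1445.

-1445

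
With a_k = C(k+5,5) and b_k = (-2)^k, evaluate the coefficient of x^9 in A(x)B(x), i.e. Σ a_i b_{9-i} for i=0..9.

The convolution is the t^9 coefficient of A(t)B(t).
Σ = 1·(-512) + 6·256 + 21·(-128) + 56·64 + 126·(-32) + 252·16 + 462·(-8) + 792·4 + 1287·(-2) + 2002·1 = 820.

820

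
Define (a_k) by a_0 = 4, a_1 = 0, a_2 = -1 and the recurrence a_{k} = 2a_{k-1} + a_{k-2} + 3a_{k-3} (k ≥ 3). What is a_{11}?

The ordinary generating function has denominator 1 - 2t - t^2 - 3t^3.
Iterating the recurrence: a_0,…,a_{11} = 4, 0, -1, 10, 19, 45, 139, 380, 1034, 2865, 7904, 21775.

21775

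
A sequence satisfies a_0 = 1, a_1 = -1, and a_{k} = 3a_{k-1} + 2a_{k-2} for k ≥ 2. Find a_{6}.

-217

The ordinary generating function has denominator 1 - 3x - 2x^2.
Iterating the recurrence: a_0,…,a_{6} = 1, -1, -1, -5, -17, -61, -217.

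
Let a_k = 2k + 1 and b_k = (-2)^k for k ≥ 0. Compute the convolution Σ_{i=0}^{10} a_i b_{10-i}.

Write out a_i and b_{10-i} for i = 0,…,10 and sum the products.
Σ = 1·1024 + 3·(-512) + 5·256 + 7·(-128) + 9·64 + 11·(-32) + 13·16 + 15·(-8) + 17·4 + 19·(-2) + 21·1 = 235.

235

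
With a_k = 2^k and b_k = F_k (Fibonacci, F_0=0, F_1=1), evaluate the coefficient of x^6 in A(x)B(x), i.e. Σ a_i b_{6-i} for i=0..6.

This is [x^6] in the product of the two ordinary generating functions.
Σ = 1·8 + 2·5 + 4·3 + 8·2 + 16·1 + 32·1 + 64·0 = 94.

94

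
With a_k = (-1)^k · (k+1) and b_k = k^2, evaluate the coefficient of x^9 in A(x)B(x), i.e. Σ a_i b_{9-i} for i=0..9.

25

This is [x^9] in the product of the two ordinary generating functions.
Σ = 1·81 − 2·64 + 3·49 − 4·36 + 5·25 − 6·16 + 7·9 − 8·4 + 9·1 − 10·0 = 25.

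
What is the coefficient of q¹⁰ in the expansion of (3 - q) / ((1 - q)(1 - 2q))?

The denominator gives the recurrence a_n = 3a_(n−1) − 2a_(n−2) for n ≥ 2; the numerator fixes a_0 = 3, a_1 = 8.
Iterating: 3, 8, 18, 38, 78, 158, 318, 638, 1278, 2558, 5118, so a_10 = 5118.

5118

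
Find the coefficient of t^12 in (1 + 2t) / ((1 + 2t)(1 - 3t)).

Partial fractions give a closed form: a_n = (1)·3^n.
At n = 12: a_12 = 531441.

531441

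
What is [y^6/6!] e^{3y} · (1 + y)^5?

The EGF product rule gives c_6 = Σ_{k_1+k_2=6} C(6; k_1,k_2) · ∏ g_i(k_i), where e^{3y} gives (3)^k; (1+y)^5 gives the falling factorial (5)_k.
g_1(k) for k = 0…6: 1, 3, 9, 27, 81, 243, 729.
g_2(k) for k = 0…6: 1, 5, 20, 60, 120, 120, 0.
c_6 = Σ_k C(6,k)·g_1(k)·g_2(6−k) = 6·3·120 + 15·9·120 + 20·27·60 + 15·81·20 + 6·243·5 + 1·729·1 = 2160 + 16200 + 32400 + 24300 + 7290 + 729 = 83079.

83079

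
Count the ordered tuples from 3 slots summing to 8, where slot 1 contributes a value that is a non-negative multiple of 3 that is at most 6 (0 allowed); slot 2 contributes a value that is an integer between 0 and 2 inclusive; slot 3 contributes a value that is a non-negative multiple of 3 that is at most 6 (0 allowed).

The generating function for the choices is (1 + z³ + z⁶)·(1 + z + z²)·(1 + z³ + z⁶); the count is [z⁸].
(1 + z³ + z⁶) has coefficients 1,0,0,1,0,0,1 for degrees 0…6.
(1 + z + z²) has coefficients 1,1,1,0,0,0,0,0,0 for degrees 0…8.
Finally multiplying by (1 + z³ + z⁶), the product of all factors after the first has coefficients 1,1,1,1,1,1,1,1,1 for degrees 0…8.
[z⁸] = 1·1 + 1·1 + 1·1 = 3.

3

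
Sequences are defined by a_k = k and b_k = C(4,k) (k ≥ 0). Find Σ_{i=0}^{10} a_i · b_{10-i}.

The convolution is the x^10 coefficient of A(x)B(x).
Σ = 0·0 + 1·0 + 2·0 + 3·0 + 4·0 + 5·0 + 6·1 + 7·4 + 8·6 + 9·4 + 10·1 = 128.

128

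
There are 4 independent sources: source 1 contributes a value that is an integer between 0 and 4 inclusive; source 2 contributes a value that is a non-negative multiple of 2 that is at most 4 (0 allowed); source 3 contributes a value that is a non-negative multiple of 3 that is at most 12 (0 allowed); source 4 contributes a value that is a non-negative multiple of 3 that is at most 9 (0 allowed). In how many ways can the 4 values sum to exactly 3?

4

The generating function for the choices is (1 + t + t^2 + t^3 + t^4)·(1 + t^2 + t^4)·(1 + t^3 + t^6 + t^9 + t^12)·(1 + t^3 + t^6 + t^9); the count is [t^3].
(1 + t + t^2 + t^3 + t^4) has coefficients 1,1,1,1 for degrees 0…3.
(1 + t^2 + t^4) has coefficients 1,0,1,0 for degrees 0…3.
Multiplying by (1 + t^3 + t^6 + t^9 + t^12) gives running coefficients 1,0,1,1 for degrees 0…3.
Finally multiplying by (1 + t^3 + t^6 + t^9), the product of all factors after the first has coefficients 1,0,1,2 for degrees 0…3.
[t^3] = 1·2 + 1·1 + 1·0 + 1·1 = 4.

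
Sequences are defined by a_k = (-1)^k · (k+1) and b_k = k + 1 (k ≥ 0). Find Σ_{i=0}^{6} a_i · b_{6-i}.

The convolution is the t^6 coefficient of A(t)B(t).
Σ = 1·7 − 2·6 + 3·5 − 4·4 + 5·3 − 6·2 + 7·1 = 4.

4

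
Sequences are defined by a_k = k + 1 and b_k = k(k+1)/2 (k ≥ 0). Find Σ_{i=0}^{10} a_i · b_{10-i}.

715

The convolution is the t^10 coefficient of A(t)B(t).
Σ = 1·55 + 2·45 + 3·36 + 4·28 + 5·21 + 6·15 + 7·10 + 8·6 + 9·3 + 10·1 + 11·0 = 715.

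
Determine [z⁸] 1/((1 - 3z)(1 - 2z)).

Partial fractions give a closed form: a_n = (3)·3^n + (-2)·2^n.
At n = 8: a_8 = 19171.

19171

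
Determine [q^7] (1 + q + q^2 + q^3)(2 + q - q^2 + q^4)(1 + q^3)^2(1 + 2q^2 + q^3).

21

(1 + q + q^2 + q^3) has coefficients 1,1,1,1 for degrees 0…3.
(2 + q - q^2 + q^4) has coefficients 2,1,-1,0,1,0,0,0 for degrees 0…7.
Multiplying by (1 + q^3)^2 gives running coefficients 2,1,-1,4,3,-2,2,3 for degrees 0…7.
Finally multiplying by (1 + 2q^2 + q^3), the product of all factors after the first has coefficients 2,1,3,8,2,5,12,2 for degrees 0…7.
[q^7] = 1·2 + 1·12 + 1·5 + 1·2 = 21.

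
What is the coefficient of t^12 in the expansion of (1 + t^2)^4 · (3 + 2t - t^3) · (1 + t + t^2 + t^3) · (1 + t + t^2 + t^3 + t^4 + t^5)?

(1 + t^2)^4 has coefficients 1,0,4,0,6,0,4,0,1 for degrees 0…8.
(3 + 2t - t^3) has coefficients 3,2,0,-1,0,0,0,0,0,0,0,0,0 for degrees 0…12.
Multiplying by (1 + t + t^2 + t^3) gives running coefficients 3,5,5,4,1,-1,-1,0,0,0,0,0,0 for degrees 0…12.
Finally multiplying by (1 + t + t^2 + t^3 + t^4 + t^5), the product of all factors after the first has coefficients 3,8,13,17,18,17,13,8,3,-1,-2,-1,0 for degrees 0…12.
[t^12] = 1·0 + 4·(-2) + 6·3 + 4·13 + 1·18 = 80.

80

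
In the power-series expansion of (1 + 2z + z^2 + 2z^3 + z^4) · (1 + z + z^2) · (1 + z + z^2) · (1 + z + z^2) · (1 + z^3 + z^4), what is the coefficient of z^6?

(1 + 2z + z^2 + 2z^3 + z^4) has coefficients 1,2,1,2,1 for degrees 0…4.
(1 + z + z^2) has coefficients 1,1,1,0,0,0,0 for degrees 0…6.
Multiplying by (1 + z + z^2) gives running coefficients 1,2,3,2,1,0,0 for degrees 0…6.
Multiplying by (1 + z + z^2) gives running coefficients 1,3,6,7,6,3,1 for degrees 0…6.
Finally multiplying by (1 + z^3 + z^4), the product of all factors after the first has coefficients 1,3,6,8,10,12,14 for degrees 0…6.
[z^6] = 1·14 + 2·12 + 1·10 + 2·8 + 1·6 = 70.

70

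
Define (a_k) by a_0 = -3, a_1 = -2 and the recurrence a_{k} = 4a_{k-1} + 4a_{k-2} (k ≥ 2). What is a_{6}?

The ordinary generating function has denominator 1 - 4y - 4y^2.
Iterating the recurrence: a_0,…,a_{6} = -3, -2, -20, -88, -432, -2080, -10048.

-10048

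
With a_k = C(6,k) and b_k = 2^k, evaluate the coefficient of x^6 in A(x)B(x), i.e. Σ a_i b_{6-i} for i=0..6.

The convolution is the t^6 coefficient of A(t)B(t).
Σ = 1·64 + 6·32 + 15·16 + 20·8 + 15·4 + 6·2 + 1·1 = 729.

729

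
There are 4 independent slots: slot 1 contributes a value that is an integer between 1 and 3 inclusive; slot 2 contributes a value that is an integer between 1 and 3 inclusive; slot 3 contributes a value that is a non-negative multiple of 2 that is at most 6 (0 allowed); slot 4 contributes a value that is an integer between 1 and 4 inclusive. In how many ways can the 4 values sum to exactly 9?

The generating function for the choices is (x + x² + x³)·(x + x² + x³)·(1 + x² + x⁴ + x⁶)·(x + x² + x³ + x⁴); the count is [x⁹].
(x + x² + x³) has coefficients 0,1,1,1 for degrees 0…3.
(x + x² + x³) has coefficients 0,1,1,1,0,0,0,0,0,0 for degrees 0…9.
Multiplying by (1 + x² + x⁴ + x⁶) gives running coefficients 0,1,1,2,1,2,1,2,1,1 for degrees 0…9.
Finally multiplying by (x + x² + x³ + x⁴), the product of all factors after the first has coefficients 0,0,1,2,4,5,6,6,6,6 for degrees 0…9.
[x⁹] = 1·6 + 1·6 + 1·6 = 18.

18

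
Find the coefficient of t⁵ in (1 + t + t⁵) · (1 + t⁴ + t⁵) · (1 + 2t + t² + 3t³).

5

(1 + t + t⁵) has coefficients 1,1,0,0,0,1 for degrees 0…5.
(1 + t⁴ + t⁵) has coefficients 1,0,0,0,1,1 for degrees 0…5.
Finally multiplying by (1 + 2t + t² + 3t³), the product of all factors after the first has coefficients 1,2,1,3,1,3 for degrees 0…5.
[t⁵] = 1·3 + 1·1 + 1·1 = 5.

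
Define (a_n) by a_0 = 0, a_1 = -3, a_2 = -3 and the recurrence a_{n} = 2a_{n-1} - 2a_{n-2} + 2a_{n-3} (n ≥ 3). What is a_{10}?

The ordinary generating function has denominator 1 - 2q + 2q^2 - 2q^3.
Iterating the recurrence: a_0,…,a_{10} = 0, -3, -3, 0, 0, -6, -12, -12, -12, -24, -48.

-48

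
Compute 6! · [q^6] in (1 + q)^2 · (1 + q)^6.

The EGF product rule gives c_6 = Σ_{k_1+k_2=6} C(6; k_1,k_2) · ∏ g_i(k_i), where (1+q)^2 gives the falling factorial (2)_k; (1+q)^6 gives the falling factorial (6)_k.
g_1(k) for k = 0…6: 1, 2, 2, 0, 0, 0, 0.
g_2(k) for k = 0…6: 1, 6, 30, 120, 360, 720, 720.
c_6 = Σ_k C(6,k)·g_1(k)·g_2(6−k) = 1·1·720 + 6·2·720 + 15·2·360 = 720 + 8640 + 10800 = 20160.

20160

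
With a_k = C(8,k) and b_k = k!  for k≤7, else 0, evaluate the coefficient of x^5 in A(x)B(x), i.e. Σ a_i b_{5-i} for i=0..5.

The convolution is the t^5 coefficient of A(t)B(t).
Σ = 1·120 + 8·24 + 28·6 + 56·2 + 70·1 + 56·1 = 718.

718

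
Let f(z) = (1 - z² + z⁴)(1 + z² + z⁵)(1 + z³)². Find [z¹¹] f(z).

1

(1 - z² + z⁴) has coefficients 1,0,-1,0,1 for degrees 0…4.
(1 + z² + z⁵) has coefficients 1,0,1,0,0,1,0,0,0,0,0,0 for degrees 0…11.
Finally multiplying by (1 + z³)², the product of all factors after the first has coefficients 1,0,1,2,0,3,1,0,3,0,0,1 for degrees 0…11.
[z¹¹] = 1·1 − 1·0 + 1·0 = 1.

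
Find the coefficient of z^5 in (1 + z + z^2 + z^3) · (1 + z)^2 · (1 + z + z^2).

(1 + z + z^2 + z^3) has coefficients 1,1,1,1 for degrees 0…3.
(1 + z)^2 has coefficients 1,2,1,0,0,0 for degrees 0…5.
Finally multiplying by (1 + z + z^2), the product of all factors after the first has coefficients 1,3,4,3,1,0 for degrees 0…5.
[z^5] = 1·0 + 1·1 + 1·3 + 1·4 = 8.

8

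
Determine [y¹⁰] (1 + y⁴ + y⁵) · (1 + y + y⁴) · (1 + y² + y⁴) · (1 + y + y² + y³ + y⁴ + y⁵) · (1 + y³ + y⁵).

(1 + y⁴ + y⁵) has coefficients 1,0,0,0,1,1 for degrees 0…5.
(1 + y + y⁴) has coefficients 1,1,0,0,1,0,0,0,0,0,0 for degrees 0…10.
Multiplying by (1 + y² + y⁴) gives running coefficients 1,1,1,1,2,1,1,0,1,0,0 for degrees 0…10.
Multiplying by (1 + y + y² + y³ + y⁴ + y⁵) gives running coefficients 1,2,3,4,6,7,7,6,6,5,3 for degrees 0…10.
Finally multiplying by (1 + y³ + y⁵), the product of all factors after the first has coefficients 1,2,3,5,8,11,13,15,17,18,16 for degrees 0…10.
[y¹⁰] = 1·16 + 1·13 + 1·11 = 40.

40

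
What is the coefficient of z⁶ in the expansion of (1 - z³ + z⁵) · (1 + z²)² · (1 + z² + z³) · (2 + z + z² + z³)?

(1 - z³ + z⁵) has coefficients 1,0,0,-1,0,1 for degrees 0…5.
(1 + z²)² has coefficients 1,0,2,0,1,0,0 for degrees 0…6.
Multiplying by (1 + z² + z³) gives running coefficients 1,0,3,1,3,2,1 for degrees 0…6.
Finally multiplying by (2 + z + z² + z³), the product of all factors after the first has coefficients 2,1,7,6,10,11,8 for degrees 0…6.
[z⁶] = 1·8 − 1·6 + 1·1 = 3.

3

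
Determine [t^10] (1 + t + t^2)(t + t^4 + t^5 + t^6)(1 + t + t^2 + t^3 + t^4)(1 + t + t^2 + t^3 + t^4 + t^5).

(1 + t + t^2) has coefficients 1,1,1 for degrees 0…2.
(t + t^4 + t^5 + t^6) has coefficients 0,1,0,0,1,1,1,0,0,0,0 for degrees 0…10.
Multiplying by (1 + t + t^2 + t^3 + t^4) gives running coefficients 0,1,1,1,2,3,3,3,3,2,1 for degrees 0…10.
Finally multiplying by (1 + t + t^2 + t^3 + t^4 + t^5), the product of all factors after the first has coefficients 0,1,2,3,5,8,11,13,15,16,15 for degrees 0…10.
[t^10] = 1·15 + 1·16 + 1·15 = 46.

46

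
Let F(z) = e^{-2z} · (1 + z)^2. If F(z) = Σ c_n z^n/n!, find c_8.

The EGF product rule gives c_8 = Σ_{k_1+k_2=8} C(8; k_1,k_2) · ∏ g_i(k_i), where e^{-2z} gives (-2)^k; (1+z)^2 gives the falling factorial (2)_k.
g_1(k) for k = 0…8: 1, -2, 4, -8, 16, -32, 64, -128, 256.
g_2(k) for k = 0…8: 1, 2, 2, 0, 0, 0, 0, 0, 0.
c_8 = Σ_k C(8,k)·g_1(k)·g_2(8−k) = 28·64·2 + 8·(-128)·2 + 1·256·1 = 3584 − 2048 + 256 = 1792.

1792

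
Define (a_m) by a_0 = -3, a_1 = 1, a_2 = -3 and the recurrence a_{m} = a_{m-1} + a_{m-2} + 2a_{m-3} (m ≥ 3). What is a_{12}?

The ordinary generating function has denominator 1 - z - z^2 - 2z^3.
Iterating the recurrence: a_0,…,a_{12} = -3, 1, -3, -8, -9, -23, -48, -89, -183, -368, -729, -1463, -2928.

-2928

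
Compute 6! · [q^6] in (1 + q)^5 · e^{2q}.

The EGF product rule gives c_6 = Σ_{k_1+k_2=6} C(6; k_1,k_2) · ∏ g_i(k_i), where (1+q)^5 gives the falling factorial (5)_k; e^{2q} gives (2)^k.
g_1(k) for k = 0…6: 1, 5, 20, 60, 120, 120, 0.
g_2(k) for k = 0…6: 1, 2, 4, 8, 16, 32, 64.
c_6 = Σ_k C(6,k)·g_1(k)·g_2(6−k) = 1·1·64 + 6·5·32 + 15·20·16 + 20·60·8 + 15·120·4 + 6·120·2 = 64 + 960 + 4800 + 9600 + 7200 + 1440 = 24064.

24064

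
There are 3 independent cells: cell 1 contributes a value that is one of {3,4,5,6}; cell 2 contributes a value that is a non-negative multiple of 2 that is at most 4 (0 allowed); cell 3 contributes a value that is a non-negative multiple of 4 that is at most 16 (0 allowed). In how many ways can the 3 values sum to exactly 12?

The generating function for the choices is (z³ + z⁴ + z⁵ + z⁶)·(1 + z² + z⁴)·(1 + z⁴ + z⁸ + z¹² + z¹⁶); the count is [z¹²].
(z³ + z⁴ + z⁵ + z⁶) has coefficients 0,0,0,1,1,1,1 for degrees 0…6.
(1 + z² + z⁴) has coefficients 1,0,1,0,1,0,0,0,0,0,0,0,0 for degrees 0…12.
Finally multiplying by (1 + z⁴ + z⁸ + z¹² + z¹⁶), the product of all factors after the first has coefficients 1,0,1,0,2,0,1,0,2,0,1,0,2 for degrees 0…12.
[z¹²] = 1·0 + 1·2 + 1·0 + 1·1 = 3.

3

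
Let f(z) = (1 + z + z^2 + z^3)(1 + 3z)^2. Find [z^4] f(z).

(1 + z + z^2 + z^3) has coefficients 1,1,1,1 for degrees 0…3.
(1 + 3z)^2 has coefficients 1,6,9,0,0 for degrees 0…4.
[z^4] = 1·0 + 1·0 + 1·9 + 1·6 = 15.

15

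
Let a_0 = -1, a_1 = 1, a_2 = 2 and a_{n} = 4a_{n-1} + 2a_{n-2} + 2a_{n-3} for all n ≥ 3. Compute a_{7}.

The ordinary generating function has denominator 1 - 4t - 2t^2 - 2t^3.
Iterating the recurrence: a_0,…,a_{7} = -1, 1, 2, 8, 38, 172, 780, 3540.

3540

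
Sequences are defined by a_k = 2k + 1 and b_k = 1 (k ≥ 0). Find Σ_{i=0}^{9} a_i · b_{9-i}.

100

This is [x^9] in the product of the two ordinary generating functions.
Σ = 1·1 + 3·1 + 5·1 + 7·1 + 9·1 + 11·1 + 13·1 + 15·1 + 17·1 + 19·1 = 100.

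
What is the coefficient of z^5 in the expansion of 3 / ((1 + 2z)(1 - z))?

Partial fractions give a closed form: a_n = (2)·(-2)^n + (1)·1^n.
At n = 5: a_5 = -63.

-63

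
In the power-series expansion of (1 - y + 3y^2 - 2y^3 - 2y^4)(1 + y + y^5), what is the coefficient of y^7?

(1 - y + 3y^2 - 2y^3 - 2y^4) has coefficients 1,-1,3,-2,-2 for degrees 0…4.
(1 + y + y^5) has coefficients 1,1,0,0,0,1,0,0 for degrees 0…7.
[y^7] = 1·0 − 1·0 + 3·1 − 2·0 − 2·0 = 3.

3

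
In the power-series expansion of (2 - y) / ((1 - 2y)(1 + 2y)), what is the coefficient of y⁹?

Partial fractions give a closed form: a_n = (3/4)·2^n + (5/4)·(-2)^n.
At n = 9: a_9 = -256.

-256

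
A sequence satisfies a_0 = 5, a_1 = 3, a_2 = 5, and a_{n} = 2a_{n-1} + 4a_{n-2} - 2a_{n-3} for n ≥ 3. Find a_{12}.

The ordinary generating function has denominator 1 - 2t - 4t^2 + 2t^3.
Iterating the recurrence: a_0,…,a_{12} = 5, 3, 5, 12, 38, 114, 356, 1092, 3380, 10416, 32168, 99240, 306320.

306320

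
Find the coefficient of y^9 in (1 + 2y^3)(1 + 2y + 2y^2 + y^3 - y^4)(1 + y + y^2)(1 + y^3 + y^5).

(1 + 2y^3) has coefficients 1,0,0,2 for degrees 0…3.
(1 + 2y + 2y^2 + y^3 - y^4) has coefficients 1,2,2,1,-1,0,0,0,0,0 for degrees 0…9.
Multiplying by (1 + y + y^2) gives running coefficients 1,3,5,5,2,0,-1,0,0,0 for degrees 0…9.
Finally multiplying by (1 + y^3 + y^5), the product of all factors after the first has coefficients 1,3,5,6,5,6,7,7,5,1 for degrees 0…9.
[y^9] = 1·1 + 2·7 = 15.

15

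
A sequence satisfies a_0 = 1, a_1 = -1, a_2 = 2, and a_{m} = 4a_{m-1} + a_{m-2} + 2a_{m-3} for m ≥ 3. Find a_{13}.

19675685

The ordinary generating function has denominator 1 - 4y - y^2 - 2y^3.
Iterating the recurrence: a_0,…,a_{13} = 1, -1, 2, 9, 36, 157, 682, 2957, 12824, 55617, 241206, 1046089, 4536796, 19675685.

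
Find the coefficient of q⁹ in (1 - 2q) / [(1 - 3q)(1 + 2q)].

3527

The denominator gives the recurrence a_n = a_(n−1) + 6a_(n−2) for n ≥ 2; the numerator fixes a_0 = 1, a_1 = -1.
Iterating: 1, -1, 5, -1, 29, 23, 197, 335, 1517, 3527, so a_9 = 3527.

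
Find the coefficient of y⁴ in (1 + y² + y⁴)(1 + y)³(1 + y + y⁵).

8

(1 + y² + y⁴) has coefficients 1,0,1,0,1 for degrees 0…4.
(1 + y)³ has coefficients 1,3,3,1,0 for degrees 0…4.
Finally multiplying by (1 + y + y⁵), the product of all factors after the first has coefficients 1,4,6,4,1 for degrees 0…4.
[y⁴] = 1·1 + 1·6 + 1·1 = 8.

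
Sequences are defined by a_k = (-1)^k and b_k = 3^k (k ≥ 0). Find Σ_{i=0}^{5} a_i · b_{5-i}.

Write out a_i and b_{5-i} for i = 0,…,5 and sum the products.
Σ = 1·243 − 1·81 + 1·27 − 1·9 + 1·3 − 1·1 = 182.

182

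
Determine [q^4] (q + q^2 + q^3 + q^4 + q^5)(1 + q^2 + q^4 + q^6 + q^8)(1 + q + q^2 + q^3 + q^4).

6

(q + q^2 + q^3 + q^4 + q^5) has coefficients 0,1,1,1,1 for degrees 0…4.
(1 + q^2 + q^4 + q^6 + q^8) has coefficients 1,0,1,0,1 for degrees 0…4.
Finally multiplying by (1 + q + q^2 + q^3 + q^4), the product of all factors after the first has coefficients 1,1,2,2,3 for degrees 0…4.
[q^4] = 1·2 + 1·2 + 1·1 + 1·1 = 6.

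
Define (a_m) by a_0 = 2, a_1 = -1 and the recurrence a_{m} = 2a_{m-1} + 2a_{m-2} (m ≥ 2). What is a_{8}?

416

The ordinary generating function has denominator 1 - 2y - 2y^2.
Iterating the recurrence: a_0,…,a_{8} = 2, -1, 2, 2, 8, 20, 56, 152, 416.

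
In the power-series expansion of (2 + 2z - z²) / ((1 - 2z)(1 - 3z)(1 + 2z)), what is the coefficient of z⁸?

29515

Partial fractions give a closed form: a_n = (-11/4)·2^n + (23/5)·3^n + (3/20)·(-2)^n.
At n = 8: a_8 = 29515.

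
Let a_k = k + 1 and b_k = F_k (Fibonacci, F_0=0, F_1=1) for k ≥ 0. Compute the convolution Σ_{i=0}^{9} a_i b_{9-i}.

221

This is [x^9] in the product of the two ordinary generating functions.
Σ = 1·34 + 2·21 + 3·13 + 4·8 + 5·5 + 6·3 + 7·2 + 8·1 + 9·1 + 10·0 = 221.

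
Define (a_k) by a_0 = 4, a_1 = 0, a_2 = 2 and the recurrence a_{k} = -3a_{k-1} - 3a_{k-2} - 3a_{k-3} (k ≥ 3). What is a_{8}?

1044

The ordinary generating function has denominator 1 + 3y + 3y^2 + 3y^3.
Iterating the recurrence: a_0,…,a_{8} = 4, 0, 2, -18, 48, -96, 198, -450, 1044.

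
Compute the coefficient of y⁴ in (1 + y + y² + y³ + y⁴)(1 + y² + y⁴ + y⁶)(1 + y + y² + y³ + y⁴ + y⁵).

(1 + y + y² + y³ + y⁴) has coefficients 1,1,1,1,1 for degrees 0…4.
(1 + y² + y⁴ + y⁶) has coefficients 1,0,1,0,1 for degrees 0…4.
Finally multiplying by (1 + y + y² + y³ + y⁴ + y⁵), the product of all factors after the first has coefficients 1,1,2,2,3 for degrees 0…4.
[y⁴] = 1·3 + 1·2 + 1·2 + 1·1 + 1·1 = 9.

9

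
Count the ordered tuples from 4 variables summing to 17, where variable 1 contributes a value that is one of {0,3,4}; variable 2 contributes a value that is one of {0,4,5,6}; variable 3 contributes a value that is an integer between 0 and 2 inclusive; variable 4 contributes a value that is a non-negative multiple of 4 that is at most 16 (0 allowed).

10

The generating function for the choices is (1 + t³ + t⁴)·(1 + t⁴ + t⁵ + t⁶)·(1 + t + t²)·(1 + t⁴ + t⁸ + t¹² + t¹⁶); the count is [t¹⁷].
(1 + t³ + t⁴) has coefficients 1,0,0,1,1 for degrees 0…4.
(1 + t⁴ + t⁵ + t⁶) has coefficients 1,0,0,0,1,1,1,0,0,0,0,0,0,0,0,0,0,0 for degrees 0…17.
Multiplying by (1 + t + t²) gives running coefficients 1,1,1,0,1,2,3,2,1,0,0,0,0,0,0,0,0,0 for degrees 0…17.
Finally multiplying by (1 + t⁴ + t⁸ + t¹² + t¹⁶), the product of all factors after the first has coefficients 1,1,1,0,2,3,4,2,3,3,4,2,3,3,4,2,3,3 for degrees 0…17.
[t¹⁷] = 1·3 + 1·4 + 1·3 = 10.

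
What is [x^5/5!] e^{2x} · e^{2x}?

The EGF product rule gives c_5 = Σ_{k_1+k_2=5} C(5; k_1,k_2) · ∏ g_i(k_i), where e^{2x} gives (2)^k; e^{2x} gives (2)^k.
g_1(k) for k = 0…5: 1, 2, 4, 8, 16, 32.
g_2(k) for k = 0…5: 1, 2, 4, 8, 16, 32.
c_5 = Σ_k C(5,k)·g_1(k)·g_2(5−k) = 1·1·32 + 5·2·16 + 10·4·8 + 10·8·4 + 5·16·2 + 1·32·1 = 32 + 160 + 320 + 320 + 160 + 32 = 1024.

1024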